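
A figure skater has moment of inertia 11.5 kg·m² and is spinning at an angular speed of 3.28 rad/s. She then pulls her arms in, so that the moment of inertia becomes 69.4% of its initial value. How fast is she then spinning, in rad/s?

ω₂ ≈ 4.73 rad/s

With no external torque about the axis, L is conserved: I₁ω₁ = I₂ω₂.
I₂ = 0.694 × 11.5 = 7.981 kg·m².
ω₂ = I₁ω₁ / I₂ = (11.50)(3.28 rad/s) / (7.981) = 4.726 rad/s.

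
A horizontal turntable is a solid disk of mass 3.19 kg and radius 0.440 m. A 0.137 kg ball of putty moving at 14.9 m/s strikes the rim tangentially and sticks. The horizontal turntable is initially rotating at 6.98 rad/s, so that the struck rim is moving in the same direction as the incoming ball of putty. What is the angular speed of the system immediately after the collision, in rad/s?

The axle reaction passes through the axle and exerts no torque about it; angular momentum about the axle is conserved through the impact.
I_p = ½(3.19)(0.440)² = 0.3088 kg·m². Taking the sense of the ball of putty's angular momentum as positive, L_{ball} = m v R = (0.137)(14.9)(0.440) = 0.8982 kg·m²/s.
L_i = +I_p ω_p + m v R = +(0.3088)(6.98) + 0.8982 = 3.054 kg·m²/s.
After sticking, I_f = I_p + m R² = 0.3088 + (0.137)(0.440)² = 0.3353 kg·m².
ω_f = L_i / I_f = 3.054 / 0.3353 = 9.106 rad/s.

|ω_f| ≈ 9.11 rad/s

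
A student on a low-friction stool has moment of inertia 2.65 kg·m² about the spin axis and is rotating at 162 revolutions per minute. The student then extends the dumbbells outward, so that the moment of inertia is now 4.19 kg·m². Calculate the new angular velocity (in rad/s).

No external torque acts about the spin axis, so angular momentum is conserved.
ω₂ = I₁ω₁ / I₂ = (2.650)(162 rpm) / (4.190) = 102.5 rpm = 10.73 rad/s.

ω₂ ≈ 10.7 rad/s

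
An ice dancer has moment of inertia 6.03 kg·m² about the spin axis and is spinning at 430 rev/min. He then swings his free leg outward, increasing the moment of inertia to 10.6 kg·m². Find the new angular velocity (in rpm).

ω₂ ≈ 245 rpm

No external torque acts about the spin axis, so angular momentum is conserved.
ω₂ = I₁ω₁ / I₂ = (6.030)(430 rpm) / (10.60) = 244.6 rpm.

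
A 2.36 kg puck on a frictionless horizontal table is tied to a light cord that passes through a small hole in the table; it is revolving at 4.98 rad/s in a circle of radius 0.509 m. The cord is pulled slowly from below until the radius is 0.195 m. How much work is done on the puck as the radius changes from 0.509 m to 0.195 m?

No torque about the axis ⇒ m r₁² ω₁ = m r₂² ω₂.
ω₂ = ω₁ (r₁/r₂)² = (4.98)(0.509/0.195)² = 33.93 rad/s.
W = ΔKE = ½m(v₂² − v₁²) = 44.08 J.

W ≈ 44.1 J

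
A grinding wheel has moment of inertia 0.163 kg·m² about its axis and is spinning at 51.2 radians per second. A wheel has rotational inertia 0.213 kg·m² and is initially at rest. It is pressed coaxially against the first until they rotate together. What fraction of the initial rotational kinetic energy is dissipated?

No external torque acts about the common axis, so total angular momentum is conserved.
Taking A's sense as positive: L = (0.1630)(51.2) = 8.346 kg·m²·rad/s.
Combined I = 0.1630 + 0.2130 = 0.3760 kg·m².
ω_f = L / I = 8.346 / 0.3760 = 22.20 rad/s.
KE_i = ½ΣIω² = 213.6 J; KE_f = ½(0.3760)(22.20)² = 92.62 J.
Fraction dissipated = (KE_i − KE_f)/KE_i = 0.5665.

fraction ≈ 0.566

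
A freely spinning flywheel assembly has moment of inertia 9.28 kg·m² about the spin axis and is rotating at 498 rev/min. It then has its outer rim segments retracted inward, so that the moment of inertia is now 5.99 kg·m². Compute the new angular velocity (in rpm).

No external torque acts about the spin axis, so angular momentum is conserved.
ω₂ = I₁ω₁ / I₂ = (9.280)(498 rpm) / (5.990) = 771.5 rpm.

ω₂ ≈ 772 rpm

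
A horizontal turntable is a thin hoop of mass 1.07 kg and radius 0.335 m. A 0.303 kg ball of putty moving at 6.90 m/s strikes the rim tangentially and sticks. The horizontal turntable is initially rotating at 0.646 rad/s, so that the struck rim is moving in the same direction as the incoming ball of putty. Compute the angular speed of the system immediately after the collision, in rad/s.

|ω_f| ≈ 5.05 rad/s

About the axle the impulsive forces during the collision are internal, so angular momentum about that axis is conserved.
I_p = (1.07)(0.335)² = 0.1201 kg·m². Taking the sense of the ball of putty's angular momentum as positive, L_{ball} = m v R = (0.303)(6.90)(0.335) = 0.7004 kg·m²/s.
L_i = +I_p ω_p + m v R = +(0.1201)(0.646) + 0.7004 = 0.7780 kg·m²/s.
After sticking, I_f = I_p + m R² = 0.1201 + (0.303)(0.335)² = 0.1541 kg·m².
ω_f = L_i / I_f = 0.7780 / 0.1541 = 5.049 rad/s.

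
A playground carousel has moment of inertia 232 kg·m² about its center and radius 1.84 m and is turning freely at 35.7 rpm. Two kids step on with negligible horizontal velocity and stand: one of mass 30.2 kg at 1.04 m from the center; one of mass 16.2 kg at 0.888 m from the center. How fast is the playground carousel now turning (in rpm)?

The added mass arrives with no angular momentum about the center, and any external torque about the center is negligible, so the system's angular momentum is conserved.
Added inertia Σmr² = (30.2)(1.04)² + (16.2)(0.888)² = 45.44 kg·m²; I_f = 232.0 + 45.44 = 277.4 kg·m².
ω_f = I_p ω_i / I_f = (232.0)(35.7) / 277.4 = 29.85 rpm.

ω_f ≈ 29.9 rpm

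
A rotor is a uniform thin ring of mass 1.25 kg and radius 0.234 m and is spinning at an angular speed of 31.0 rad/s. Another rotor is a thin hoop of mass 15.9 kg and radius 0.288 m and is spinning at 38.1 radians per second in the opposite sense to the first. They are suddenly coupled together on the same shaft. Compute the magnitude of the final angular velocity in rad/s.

|ω_f| ≈ 34.7 rad/s

No external torque acts about the common axis, so total angular momentum is conserved.
Moments of inertia: I_A = (1.25)(0.234)² = 0.06845 kg·m²; I_B = (15.9)(0.288)² = 1.319 kg·m².
Taking A's sense as positive: L = (0.06845)(31.0) − (1.319)(38.1) = -48.12 kg·m²·rad/s.
Combined I = 0.06845 + 1.319 = 1.387 kg·m².
ω_f = L / I = -48.12 / 1.387 = -34.69 rad/s.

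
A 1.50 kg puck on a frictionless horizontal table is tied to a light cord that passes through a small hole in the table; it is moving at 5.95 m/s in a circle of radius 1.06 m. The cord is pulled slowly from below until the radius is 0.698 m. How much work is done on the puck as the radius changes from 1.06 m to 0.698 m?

W ≈ 34.7 J

Central (radial) force ⇒ zero torque about the center ⇒ m v r is constant.
v₂ = v₁ r₁ / r₂ = (5.95)(1.06) / (0.698) = 9.036 m/s.
W = ΔKE = ½m(v₂² − v₁²) = 34.68 J.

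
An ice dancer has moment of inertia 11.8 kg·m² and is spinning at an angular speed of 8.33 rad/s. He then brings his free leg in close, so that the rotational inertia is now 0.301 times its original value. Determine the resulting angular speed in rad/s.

ω₂ ≈ 27.7 rad/s

Angular momentum about the spin axis is conserved since the torque about it is zero.
I₂ = 0.301 × 11.8 = 3.552 kg·m².
ω₂ = I₁ω₁ / I₂ = (11.80)(8.33 rad/s) / (3.552) = 27.67 rad/s.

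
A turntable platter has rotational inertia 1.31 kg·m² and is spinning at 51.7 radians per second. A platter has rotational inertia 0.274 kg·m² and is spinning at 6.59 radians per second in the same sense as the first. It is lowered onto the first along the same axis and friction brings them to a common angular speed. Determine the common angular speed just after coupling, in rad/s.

The coupling torques are internal; angular momentum about the shared axis is conserved.
Taking A's sense as positive: L = (1.310)(51.7) + (0.2740)(6.59) = 69.53 kg·m²·rad/s.
Combined I = 1.310 + 0.2740 = 1.584 kg·m².
ω_f = L / I = 69.53 / 1.584 = 43.90 rad/s.

|ω_f| ≈ 43.9 rad/s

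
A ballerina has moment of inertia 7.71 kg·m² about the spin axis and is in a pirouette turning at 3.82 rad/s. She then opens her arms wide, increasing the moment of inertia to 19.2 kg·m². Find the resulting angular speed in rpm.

No external torque acts about the spin axis, so angular momentum is conserved.
ω₂ = I₁ω₁ / I₂ = (7.710)(3.82 rad/s) / (19.20) = 1.534 rad/s = 14.65 rpm.

ω₂ ≈ 14.6 rpm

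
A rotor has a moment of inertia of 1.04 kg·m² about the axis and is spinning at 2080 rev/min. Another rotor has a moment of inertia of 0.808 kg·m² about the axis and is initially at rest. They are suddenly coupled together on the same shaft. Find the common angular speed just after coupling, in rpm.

No external torque acts about the common axis, so total angular momentum is conserved.
Taking A's sense as positive: L = (1.040)(2080) = 2163 kg·m²·rpm.
Combined I = 1.040 + 0.8080 = 1.848 kg·m².
ω_f = L / I = 2163 / 1.848 = 1171 rpm.

|ω_f| ≈ 1170 rpm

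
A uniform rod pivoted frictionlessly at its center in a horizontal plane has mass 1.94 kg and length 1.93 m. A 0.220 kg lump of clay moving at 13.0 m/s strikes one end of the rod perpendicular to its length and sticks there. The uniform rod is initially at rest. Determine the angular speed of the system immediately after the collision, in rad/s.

|ω_f| ≈ 3.42 rad/s

The axle reaction passes through the pivot and exerts no torque about it; angular momentum about the pivot is conserved through the impact.
I_p = (1/12)(1.94)(1.93)² = 0.6022 kg·m². Taking the sense of the lump of clay's angular momentum as positive, L_{lump} = m v R = (0.220)(13.0)(1.93/2) = 2.760 kg·m²/s.
L_i = 0 + 2.760 = 2.760 kg·m²/s.
After sticking, I_f = I_p + m R² = 0.6022 + (0.220)(1.93/2)² = 0.8071 kg·m².
ω_f = L_i / I_f = 2.760 / 0.8071 = 3.420 rad/s.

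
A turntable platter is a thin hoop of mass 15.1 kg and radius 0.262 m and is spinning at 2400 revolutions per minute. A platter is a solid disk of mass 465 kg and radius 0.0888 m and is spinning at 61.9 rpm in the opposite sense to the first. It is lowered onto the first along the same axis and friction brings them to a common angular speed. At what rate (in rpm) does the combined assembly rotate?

|ω_f| ≈ 827 rpm

No external torque acts about the common axis, so total angular momentum is conserved.
Moments of inertia: I_A = (15.1)(0.262)² = 1.037 kg·m²; I_B = ½(465)(0.0888)² = 1.833 kg·m².
Taking A's sense as positive: L = (1.037)(2400) − (1.833)(61.9) = 2374 kg·m²·rpm.
Combined I = 1.037 + 1.833 = 2.870 kg·m².
ω_f = L / I = 2374 / 2.870 = 827.3 rpm.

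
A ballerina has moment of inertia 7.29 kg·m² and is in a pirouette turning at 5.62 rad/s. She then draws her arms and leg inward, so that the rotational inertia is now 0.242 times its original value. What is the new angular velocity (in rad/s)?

ω₂ ≈ 23.2 rad/s

With no external torque about the axis, L is conserved: I₁ω₁ = I₂ω₂.
I₂ = 0.242 × 7.29 = 1.764 kg·m².
ω₂ = I₁ω₁ / I₂ = (7.290)(5.62 rad/s) / (1.764) = 23.22 rad/s.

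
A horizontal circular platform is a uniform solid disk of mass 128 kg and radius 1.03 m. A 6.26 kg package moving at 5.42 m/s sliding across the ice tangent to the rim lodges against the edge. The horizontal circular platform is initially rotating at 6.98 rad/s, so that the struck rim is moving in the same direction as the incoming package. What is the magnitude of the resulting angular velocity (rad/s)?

The axle reaction passes through the central axle and exerts no torque about it; angular momentum about the central axle is conserved through the impact.
I_p = ½(128)(1.03)² = 67.90 kg·m². Taking the sense of the package's angular momentum as positive, L_{package} = m v R = (6.26)(5.42)(1.03) = 34.95 kg·m²/s.
L_i = +I_p ω_p + m v R = +(67.90)(6.98) + 34.95 = 508.9 kg·m²/s.
After sticking, I_f = I_p + m R² = 67.90 + (6.26)(1.03)² = 74.54 kg·m².
ω_f = L_i / I_f = 508.9 / 74.54 = 6.827 rad/s.

|ω_f| ≈ 6.83 rad/s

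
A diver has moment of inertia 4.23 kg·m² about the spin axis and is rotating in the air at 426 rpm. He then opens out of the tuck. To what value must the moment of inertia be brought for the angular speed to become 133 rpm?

I₂ ≈ 13.5 kg·m²

No external torque acts about the spin axis, so angular momentum is conserved.
I₂ = I₁ω₁ / ω₂ = (4.23)(426) / (133) = 13.55 kg·m².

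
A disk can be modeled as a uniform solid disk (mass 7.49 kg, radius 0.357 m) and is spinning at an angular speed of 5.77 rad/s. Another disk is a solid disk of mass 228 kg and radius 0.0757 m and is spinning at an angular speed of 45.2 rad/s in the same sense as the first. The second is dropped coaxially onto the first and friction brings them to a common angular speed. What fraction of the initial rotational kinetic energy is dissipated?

No external torque acts about the common axis, so total angular momentum is conserved.
Moments of inertia: I_A = ½(7.49)(0.357)² = 0.4773 kg·m²; I_B = ½(228)(0.0757)² = 0.6533 kg·m².
Taking A's sense as positive: L = (0.4773)(5.77) + (0.6533)(45.2) = 32.28 kg·m²·rad/s.
Combined I = 0.4773 + 0.6533 = 1.131 kg·m².
ω_f = L / I = 32.28 / 1.131 = 28.55 rad/s.
KE_i = ½ΣIω² = 675.3 J; KE_f = ½(1.131)(28.55)² = 460.9 J.
Fraction dissipated = (KE_i − KE_f)/KE_i = 0.3175.

fraction ≈ 0.317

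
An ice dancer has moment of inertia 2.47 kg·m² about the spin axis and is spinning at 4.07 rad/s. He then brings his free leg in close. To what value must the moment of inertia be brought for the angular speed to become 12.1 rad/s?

I₂ ≈ 0.831 kg·m²

Angular momentum about the spin axis is conserved since the torque about it is zero.
I₂ = I₁ω₁ / ω₂ = (2.47)(4.07) / (12.1) = 0.8308 kg·m².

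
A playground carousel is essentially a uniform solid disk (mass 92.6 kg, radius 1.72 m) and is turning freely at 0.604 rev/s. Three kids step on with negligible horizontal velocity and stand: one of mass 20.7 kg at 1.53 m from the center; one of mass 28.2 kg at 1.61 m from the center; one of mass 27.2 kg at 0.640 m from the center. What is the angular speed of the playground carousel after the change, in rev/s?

The added mass arrives with no angular momentum about the center, and any external torque about the center is negligible, so the system's angular momentum is conserved.
I_p = ½(92.6)(1.72)² = 137.0 kg·m².
Added inertia Σmr² = (20.7)(1.53)² + (28.2)(1.61)² + (27.2)(0.640)² = 132.7 kg·m²; I_f = 137.0 + 132.7 = 269.7 kg·m².
ω_f = I_p ω_i / I_f = (137.0)(0.604) / 269.7 = 0.3068 rev/s.

ω_f ≈ 0.307 rev/s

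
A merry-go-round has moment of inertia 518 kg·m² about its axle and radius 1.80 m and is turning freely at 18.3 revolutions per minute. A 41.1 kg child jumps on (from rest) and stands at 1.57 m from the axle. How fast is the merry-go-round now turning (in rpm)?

ω_f ≈ 15.3 rpm

No external torque acts about the axle; L_before = L_after.
Added inertia Σmr² = (41.1)(1.57)² = 101.3 kg·m²; I_f = 518.0 + 101.3 = 619.3 kg·m².
ω_f = I_p ω_i / I_f = (518.0)(18.3) / 619.3 = 15.31 rpm.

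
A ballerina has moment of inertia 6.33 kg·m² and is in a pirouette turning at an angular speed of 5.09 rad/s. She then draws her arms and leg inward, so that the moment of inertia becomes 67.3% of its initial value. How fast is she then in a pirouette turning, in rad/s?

Angular momentum about the spin axis is conserved since the torque about it is zero.
I₂ = 0.673 × 6.33 = 4.260 kg·m².
ω₂ = I₁ω₁ / I₂ = (6.330)(5.09 rad/s) / (4.260) = 7.563 rad/s.

ω₂ ≈ 7.56 rad/s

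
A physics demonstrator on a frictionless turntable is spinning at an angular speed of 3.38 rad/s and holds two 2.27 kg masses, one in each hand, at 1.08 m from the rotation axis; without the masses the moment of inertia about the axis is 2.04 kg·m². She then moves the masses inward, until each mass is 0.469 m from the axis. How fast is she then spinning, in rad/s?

No external torque acts about the spin axis, so angular momentum is conserved.
I₁ = 2.04 + 2(2.27)(1.08)² = 7.335 kg·m²; I₂ = 2.04 + 2(2.27)(0.469)² = 3.039 kg·m².
ω₂ = I₁ω₁ / I₂ = (7.335)(3.38 rad/s) / (3.039) = 8.160 rad/s.

ω₂ ≈ 8.16 rad/s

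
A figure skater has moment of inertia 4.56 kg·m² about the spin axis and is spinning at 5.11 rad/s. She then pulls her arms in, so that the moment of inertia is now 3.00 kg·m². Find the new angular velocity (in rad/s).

Angular momentum about the spin axis is conserved since the torque about it is zero.
ω₂ = I₁ω₁ / I₂ = (4.560)(5.11 rad/s) / (3.000) = 7.767 rad/s.

ω₂ ≈ 7.77 rad/s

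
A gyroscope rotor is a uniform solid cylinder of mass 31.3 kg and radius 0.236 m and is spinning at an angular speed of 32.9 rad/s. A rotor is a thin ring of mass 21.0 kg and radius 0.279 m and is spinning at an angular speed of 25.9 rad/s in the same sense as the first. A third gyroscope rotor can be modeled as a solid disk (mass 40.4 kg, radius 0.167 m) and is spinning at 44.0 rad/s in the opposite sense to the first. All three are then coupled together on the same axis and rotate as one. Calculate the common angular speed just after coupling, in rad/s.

The coupling torques are internal; angular momentum about the shared axis is conserved.
Moments of inertia: I_A = ½(31.3)(0.236)² = 0.8716 kg·m²; I_B = (21.0)(0.279)² = 1.635 kg·m²; I_C = ½(40.4)(0.167)² = 0.5634 kg·m².
Taking A's sense as positive: L = (0.8716)(32.9) + (1.635)(25.9) − (0.5634)(44.0) = 46.23 kg·m²·rad/s.
Combined I = 0.8716 + 1.635 + 0.5634 = 3.070 kg·m².
ω_f = L / I = 46.23 / 3.070 = 15.06 rad/s.

|ω_f| ≈ 15.1 rad/s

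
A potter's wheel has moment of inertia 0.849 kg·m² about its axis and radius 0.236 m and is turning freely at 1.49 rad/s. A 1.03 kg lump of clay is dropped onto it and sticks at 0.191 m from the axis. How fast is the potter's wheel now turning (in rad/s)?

ω_f ≈ 1.43 rad/s

No external torque acts about the axis; L_before = L_after.
Added inertia Σmr² = (1.03)(0.191)² = 0.03758 kg·m²; I_f = 0.8490 + 0.03758 = 0.8866 kg·m².
ω_f = I_p ω_i / I_f = (0.8490)(1.49) / 0.8866 = 1.427 rad/s.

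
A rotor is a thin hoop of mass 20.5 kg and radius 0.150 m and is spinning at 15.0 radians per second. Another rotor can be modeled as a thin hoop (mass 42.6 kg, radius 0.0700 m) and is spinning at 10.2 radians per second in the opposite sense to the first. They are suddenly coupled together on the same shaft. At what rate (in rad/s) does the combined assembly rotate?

|ω_f| ≈ 7.15 rad/s

No external torque acts about the common axis, so total angular momentum is conserved.
Moments of inertia: I_A = (20.5)(0.150)² = 0.4612 kg·m²; I_B = (42.6)(0.0700)² = 0.2087 kg·m².
Taking A's sense as positive: L = (0.4612)(15.0) − (0.2087)(10.2) = 4.790 kg·m²·rad/s.
Combined I = 0.4612 + 0.2087 = 0.6700 kg·m².
ω_f = L / I = 4.790 / 0.6700 = 7.149 rad/s.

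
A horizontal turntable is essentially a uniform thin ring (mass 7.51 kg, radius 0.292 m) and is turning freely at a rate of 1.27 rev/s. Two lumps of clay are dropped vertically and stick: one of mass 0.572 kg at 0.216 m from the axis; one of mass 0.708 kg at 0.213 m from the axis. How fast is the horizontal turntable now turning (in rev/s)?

ω_f ≈ 1.16 rev/s

No external torque acts about the axis; L_before = L_after.
I_p = (7.51)(0.292)² = 0.6403 kg·m².
Added inertia Σmr² = (0.572)(0.216)² + (0.708)(0.213)² = 0.05881 kg·m²; I_f = 0.6403 + 0.05881 = 0.6991 kg·m².
ω_f = I_p ω_i / I_f = (0.6403)(1.27) / 0.6991 = 1.163 rev/s.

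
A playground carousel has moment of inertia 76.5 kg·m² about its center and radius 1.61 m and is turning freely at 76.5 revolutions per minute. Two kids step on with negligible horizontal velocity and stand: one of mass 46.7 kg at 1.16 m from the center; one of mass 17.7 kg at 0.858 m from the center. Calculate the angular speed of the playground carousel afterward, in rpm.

ω_f ≈ 38.4 rpm

No external torque acts about the center; L_before = L_after.
Added inertia Σmr² = (46.7)(1.16)² + (17.7)(0.858)² = 75.87 kg·m²; I_f = 76.50 + 75.87 = 152.4 kg·m².
ω_f = I_p ω_i / I_f = (76.50)(76.5) / 152.4 = 38.41 rpm.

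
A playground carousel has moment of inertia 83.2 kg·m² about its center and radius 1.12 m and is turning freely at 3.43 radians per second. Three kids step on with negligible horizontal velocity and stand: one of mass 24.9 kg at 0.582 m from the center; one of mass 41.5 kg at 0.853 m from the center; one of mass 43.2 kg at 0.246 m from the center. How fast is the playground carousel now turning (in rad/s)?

ω_f ≈ 2.29 rad/s

No external torque acts about the center; L_before = L_after.
Added inertia Σmr² = (24.9)(0.582)² + (41.5)(0.853)² + (43.2)(0.246)² = 41.24 kg·m²; I_f = 83.20 + 41.24 = 124.4 kg·m².
ω_f = I_p ω_i / I_f = (83.20)(3.43) / 124.4 = 2.293 rad/s.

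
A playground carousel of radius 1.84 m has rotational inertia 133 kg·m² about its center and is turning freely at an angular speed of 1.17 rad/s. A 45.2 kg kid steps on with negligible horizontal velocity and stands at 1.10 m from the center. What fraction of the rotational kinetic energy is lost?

No external torque acts about the center; L_before = L_after.
Added inertia Σmr² = (45.2)(1.10)² = 54.69 kg·m²; I_f = 133.0 + 54.69 = 187.7 kg·m².
ω_f = I_p ω_i / I_f = (133.0)(1.17) / 187.7 = 0.8291 rad/s.
KE_i = ½(133.0)(1.170 rad/s)² = 91.03 J; KE_f = ½(187.7)(0.8291)² = 64.51 J.
Fraction lost = 0.2914.

fraction ≈ 0.291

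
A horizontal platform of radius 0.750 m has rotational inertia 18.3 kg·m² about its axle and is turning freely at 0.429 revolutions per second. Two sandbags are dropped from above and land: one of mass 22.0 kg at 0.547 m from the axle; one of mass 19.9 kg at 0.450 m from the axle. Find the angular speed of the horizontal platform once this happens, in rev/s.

ω_f ≈ 0.272 rev/s

The added mass arrives with no angular momentum about the axle, and any external torque about the axle is negligible, so the system's angular momentum is conserved.
Added inertia Σmr² = (22.0)(0.547)² + (19.9)(0.450)² = 10.61 kg·m²; I_f = 18.30 + 10.61 = 28.91 kg·m².
ω_f = I_p ω_i / I_f = (18.30)(0.429) / 28.91 = 0.2715 rev/s.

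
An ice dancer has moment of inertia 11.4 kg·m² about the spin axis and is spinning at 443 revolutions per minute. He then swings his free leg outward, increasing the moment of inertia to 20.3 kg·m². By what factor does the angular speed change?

Angular momentum about the spin axis is conserved since the torque about it is zero.
ω₂/ω₁ = I₁/I₂ = 11.40 / 20.30 = 0.5616.

ω₂/ω₁ ≈ 0.562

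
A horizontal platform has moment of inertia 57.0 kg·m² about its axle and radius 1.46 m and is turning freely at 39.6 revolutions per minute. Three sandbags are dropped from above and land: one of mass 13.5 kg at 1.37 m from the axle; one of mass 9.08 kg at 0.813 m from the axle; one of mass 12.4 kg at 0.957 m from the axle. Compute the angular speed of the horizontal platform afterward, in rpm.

The added mass arrives with no angular momentum about the axle, and any external torque about the axle is negligible, so the system's angular momentum is conserved.
Added inertia Σmr² = (13.5)(1.37)² + (9.08)(0.813)² + (12.4)(0.957)² = 42.70 kg·m²; I_f = 57.00 + 42.70 = 99.70 kg·m².
ω_f = I_p ω_i / I_f = (57.00)(39.6) / 99.70 = 22.64 rpm.

ω_f ≈ 22.6 rpm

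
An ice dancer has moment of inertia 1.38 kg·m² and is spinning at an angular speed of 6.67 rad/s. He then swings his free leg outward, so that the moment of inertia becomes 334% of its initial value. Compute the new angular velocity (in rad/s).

With no external torque about the axis, L is conserved: I₁ω₁ = I₂ω₂.
I₂ = 3.34 × 1.38 = 4.609 kg·m².
ω₂ = I₁ω₁ / I₂ = (1.380)(6.67 rad/s) / (4.609) = 1.997 rad/s.

ω₂ ≈ 2.00 rad/s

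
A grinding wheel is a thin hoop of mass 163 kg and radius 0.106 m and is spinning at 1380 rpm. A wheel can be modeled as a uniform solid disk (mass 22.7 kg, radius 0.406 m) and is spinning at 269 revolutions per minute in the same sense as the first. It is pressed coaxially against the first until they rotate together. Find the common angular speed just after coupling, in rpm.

|ω_f| ≈ 819 rpm

No external torque acts about the common axis, so total angular momentum is conserved.
Moments of inertia: I_A = (163)(0.106)² = 1.831 kg·m²; I_B = ½(22.7)(0.406)² = 1.871 kg·m².
Taking A's sense as positive: L = (1.831)(1380) + (1.871)(269) = 3031 kg·m²·rpm.
Combined I = 1.831 + 1.871 = 3.702 kg·m².
ω_f = L / I = 3031 / 3.702 = 818.6 rpm.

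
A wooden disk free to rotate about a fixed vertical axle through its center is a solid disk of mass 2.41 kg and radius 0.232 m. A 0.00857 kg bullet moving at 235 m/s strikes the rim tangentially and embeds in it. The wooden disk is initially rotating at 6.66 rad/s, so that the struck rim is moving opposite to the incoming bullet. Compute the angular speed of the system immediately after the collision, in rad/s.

The axle reaction passes through the axle and exerts no torque about it; angular momentum about the axle is conserved through the impact.
I_p = ½(2.41)(0.232)² = 0.06486 kg·m². Taking the sense of the bullet's angular momentum as positive, L_{bullet} = m v R = (0.00857)(235)(0.232) = 0.4672 kg·m²/s.
L_i = −I_p ω_p + m v R = −(0.06486)(6.66) + 0.4672 = 0.03528 kg·m²/s.
After sticking, I_f = I_p + m R² = 0.06486 + (0.00857)(0.232)² = 0.06532 kg·m².
ω_f = L_i / I_f = 0.03528 / 0.06532 = 0.5402 rad/s.

|ω_f| ≈ 0.540 rad/s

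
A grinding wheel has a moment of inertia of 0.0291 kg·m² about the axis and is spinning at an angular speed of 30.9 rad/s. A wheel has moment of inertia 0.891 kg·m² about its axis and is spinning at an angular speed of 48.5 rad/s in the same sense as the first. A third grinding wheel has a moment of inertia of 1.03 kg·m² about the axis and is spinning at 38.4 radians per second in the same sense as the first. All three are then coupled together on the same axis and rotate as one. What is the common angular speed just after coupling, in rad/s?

The coupling torques are internal; angular momentum about the shared axis is conserved.
Taking A's sense as positive: L = (0.02910)(30.9) + (0.8910)(48.5) + (1.030)(38.4) = 83.66 kg·m²·rad/s.
Combined I = 0.02910 + 0.8910 + 1.030 = 1.950 kg·m².
ω_f = L / I = 83.66 / 1.950 = 42.90 rad/s.

|ω_f| ≈ 42.9 rad/s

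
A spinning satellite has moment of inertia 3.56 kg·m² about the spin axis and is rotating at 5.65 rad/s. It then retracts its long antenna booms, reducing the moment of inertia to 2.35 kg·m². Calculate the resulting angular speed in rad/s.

Angular momentum about the spin axis is conserved since the torque about it is zero.
ω₂ = I₁ω₁ / I₂ = (3.560)(5.65 rad/s) / (2.350) = 8.559 rad/s.

ω₂ ≈ 8.56 rad/s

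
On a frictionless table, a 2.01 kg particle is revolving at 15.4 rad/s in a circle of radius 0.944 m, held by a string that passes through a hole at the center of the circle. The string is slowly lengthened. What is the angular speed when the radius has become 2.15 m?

ω₂ ≈ 2.97 rad/s

No torque about the axis ⇒ m r₁² ω₁ = m r₂² ω₂.
ω₂ = ω₁ (r₁/r₂)² = (15.4)(0.944/2.15)² = 2.969 rad/s.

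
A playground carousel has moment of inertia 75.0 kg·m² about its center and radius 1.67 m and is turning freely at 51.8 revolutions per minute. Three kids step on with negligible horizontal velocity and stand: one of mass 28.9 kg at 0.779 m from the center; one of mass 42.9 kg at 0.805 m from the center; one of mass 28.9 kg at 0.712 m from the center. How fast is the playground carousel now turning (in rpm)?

ω_f ≈ 28.8 rpm

The added mass arrives with no angular momentum about the center, and any external torque about the center is negligible, so the system's angular momentum is conserved.
Added inertia Σmr² = (28.9)(0.779)² + (42.9)(0.805)² + (28.9)(0.712)² = 59.99 kg·m²; I_f = 75.00 + 59.99 = 135.0 kg·m².
ω_f = I_p ω_i / I_f = (75.00)(51.8) / 135.0 = 28.78 rpm.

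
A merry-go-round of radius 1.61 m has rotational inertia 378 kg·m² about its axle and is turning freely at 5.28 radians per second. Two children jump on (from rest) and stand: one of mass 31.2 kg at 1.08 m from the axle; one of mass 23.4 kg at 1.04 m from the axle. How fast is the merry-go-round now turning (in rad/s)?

The added mass arrives with no angular momentum about the axle, and any external torque about the axle is negligible, so the system's angular momentum is conserved.
Added inertia Σmr² = (31.2)(1.08)² + (23.4)(1.04)² = 61.70 kg·m²; I_f = 378.0 + 61.70 = 439.7 kg·m².
ω_f = I_p ω_i / I_f = (378.0)(5.28) / 439.7 = 4.539 rad/s.

ω_f ≈ 4.54 rad/s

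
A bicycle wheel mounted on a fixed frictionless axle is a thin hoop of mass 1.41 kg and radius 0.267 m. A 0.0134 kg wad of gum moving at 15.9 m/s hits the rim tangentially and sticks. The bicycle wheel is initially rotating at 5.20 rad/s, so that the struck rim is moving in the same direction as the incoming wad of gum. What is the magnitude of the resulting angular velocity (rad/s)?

About the axle the impulsive forces during the collision are internal, so angular momentum about that axis is conserved.
I_p = (1.41)(0.267)² = 0.1005 kg·m². Taking the sense of the wad of gum's angular momentum as positive, L_{wad} = m v R = (0.0134)(15.9)(0.267) = 0.05689 kg·m²/s.
L_i = +I_p ω_p + m v R = +(0.1005)(5.20) + 0.05689 = 0.5796 kg·m²/s.
After sticking, I_f = I_p + m R² = 0.1005 + (0.0134)(0.267)² = 0.1015 kg·m².
ω_f = L_i / I_f = 0.5796 / 0.1015 = 5.712 rad/s.

|ω_f| ≈ 5.71 rad/s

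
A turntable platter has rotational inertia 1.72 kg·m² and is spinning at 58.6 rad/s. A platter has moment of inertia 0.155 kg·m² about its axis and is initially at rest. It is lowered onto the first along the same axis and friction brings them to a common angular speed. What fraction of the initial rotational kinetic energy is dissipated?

No external torque acts about the common axis, so total angular momentum is conserved.
Taking A's sense as positive: L = (1.720)(58.6) = 100.8 kg·m²·rad/s.
Combined I = 1.720 + 0.1550 = 1.875 kg·m².
ω_f = L / I = 100.8 / 1.875 = 53.76 rad/s.
KE_i = ½ΣIω² = 2953 J; KE_f = ½(1.875)(53.76)² = 2709 J.
Fraction dissipated = (KE_i − KE_f)/KE_i = 0.08267.

fraction ≈ 0.0827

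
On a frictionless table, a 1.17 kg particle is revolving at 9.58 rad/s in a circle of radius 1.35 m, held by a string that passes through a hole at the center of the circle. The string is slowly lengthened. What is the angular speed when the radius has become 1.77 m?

The constraining force is radial, so m r² ω about the center is conserved.
ω₂ = ω₁ (r₁/r₂)² = (9.58)(1.35/1.77)² = 5.573 rad/s.

ω₂ ≈ 5.57 rad/s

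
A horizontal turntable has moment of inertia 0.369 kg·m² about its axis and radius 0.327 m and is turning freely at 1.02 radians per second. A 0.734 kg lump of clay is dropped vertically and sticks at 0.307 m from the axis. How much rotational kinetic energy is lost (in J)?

energy lost ≈ 0.0303 J

The added mass arrives with no angular momentum about the axis, and any external torque about the axis is negligible, so the system's angular momentum is conserved.
Added inertia Σmr² = (0.734)(0.307)² = 0.06918 kg·m²; I_f = 0.3690 + 0.06918 = 0.4382 kg·m².
ω_f = I_p ω_i / I_f = (0.3690)(1.02) / 0.4382 = 0.8590 rad/s.
KE_i = ½(0.3690)(1.020 rad/s)² = 0.1920 J; KE_f = ½(0.4382)(0.8590)² = 0.1616 J.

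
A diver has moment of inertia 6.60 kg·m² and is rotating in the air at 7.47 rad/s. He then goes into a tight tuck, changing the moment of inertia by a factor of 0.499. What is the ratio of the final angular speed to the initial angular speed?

Angular momentum about the spin axis is conserved since the torque about it is zero.
I₂ = 0.499 × 6.60 = 3.293 kg·m².
ω₂/ω₁ = I₁/I₂ = 6.600 / 3.293 = 2.004.

ω₂/ω₁ ≈ 2.00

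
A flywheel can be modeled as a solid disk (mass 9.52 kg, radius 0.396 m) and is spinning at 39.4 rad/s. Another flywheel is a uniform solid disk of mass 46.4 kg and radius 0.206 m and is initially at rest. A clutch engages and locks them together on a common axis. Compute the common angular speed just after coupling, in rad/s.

No external torque acts about the common axis, so total angular momentum is conserved.
Moments of inertia: I_A = ½(9.52)(0.396)² = 0.7464 kg·m²; I_B = ½(46.4)(0.206)² = 0.9845 kg·m².
Taking A's sense as positive: L = (0.7464)(39.4) = 29.41 kg·m²·rad/s.
Combined I = 0.7464 + 0.9845 = 1.731 kg·m².
ω_f = L / I = 29.41 / 1.731 = 16.99 rad/s.

|ω_f| ≈ 17.0 rad/s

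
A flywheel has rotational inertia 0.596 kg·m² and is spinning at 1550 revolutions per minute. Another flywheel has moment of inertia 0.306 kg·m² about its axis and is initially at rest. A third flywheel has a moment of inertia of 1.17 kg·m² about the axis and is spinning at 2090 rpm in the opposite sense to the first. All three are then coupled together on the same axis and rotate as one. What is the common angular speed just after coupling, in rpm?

The coupling torques are internal; angular momentum about the shared axis is conserved.
Taking A's sense as positive: L = (0.5960)(1550) − (1.170)(2090) = -1522 kg·m²·rpm.
Combined I = 0.5960 + 0.3060 + 1.170 = 2.072 kg·m².
ω_f = L / I = -1522 / 2.072 = -734.3 rpm.

|ω_f| ≈ 734 rpm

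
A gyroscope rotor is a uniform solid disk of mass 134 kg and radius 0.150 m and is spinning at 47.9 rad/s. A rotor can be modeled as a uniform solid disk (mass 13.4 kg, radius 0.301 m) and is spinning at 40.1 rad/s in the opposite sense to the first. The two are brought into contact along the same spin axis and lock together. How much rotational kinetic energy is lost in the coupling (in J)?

ΔKE lost ≈ 1680 J

The coupling torques are internal; angular momentum about the shared axis is conserved.
Moments of inertia: I_A = ½(134)(0.150)² = 1.507 kg·m²; I_B = ½(13.4)(0.301)² = 0.6070 kg·m².
Taking A's sense as positive: L = (1.507)(47.9) − (0.6070)(40.1) = 47.87 kg·m²·rad/s.
Combined I = 1.507 + 0.6070 = 2.115 kg·m².
ω_f = L / I = 47.87 / 2.115 = 22.64 rad/s.
KE_i = ½ΣIω² = 2217 J; KE_f = ½(2.115)(22.64)² = 541.8 J.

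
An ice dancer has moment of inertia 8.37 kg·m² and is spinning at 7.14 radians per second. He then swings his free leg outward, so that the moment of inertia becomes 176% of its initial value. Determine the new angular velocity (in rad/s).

Angular momentum about the spin axis is conserved since the torque about it is zero.
I₂ = 1.76 × 8.37 = 14.73 kg·m².
ω₂ = I₁ω₁ / I₂ = (8.370)(7.14 rad/s) / (14.73) = 4.057 rad/s.

ω₂ ≈ 4.06 rad/s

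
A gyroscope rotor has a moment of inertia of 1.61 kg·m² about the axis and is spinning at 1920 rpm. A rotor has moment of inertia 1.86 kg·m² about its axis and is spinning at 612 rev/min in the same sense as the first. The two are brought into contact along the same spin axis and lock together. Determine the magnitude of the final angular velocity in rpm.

The coupling torques are internal; angular momentum about the shared axis is conserved.
Taking A's sense as positive: L = (1.610)(1920) + (1.860)(612) = 4230 kg·m²·rpm.
Combined I = 1.610 + 1.860 = 3.470 kg·m².
ω_f = L / I = 4230 / 3.470 = 1219 rpm.

|ω_f| ≈ 1220 rpm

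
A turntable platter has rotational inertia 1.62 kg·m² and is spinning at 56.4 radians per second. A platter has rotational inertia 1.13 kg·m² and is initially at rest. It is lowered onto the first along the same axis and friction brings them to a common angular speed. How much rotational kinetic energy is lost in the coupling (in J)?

ΔKE lost ≈ 1060 J

The coupling torques are internal; angular momentum about the shared axis is conserved.
Taking A's sense as positive: L = (1.620)(56.4) = 91.37 kg·m²·rad/s.
Combined I = 1.620 + 1.130 = 2.750 kg·m².
ω_f = L / I = 91.37 / 2.750 = 33.22 rad/s.
KE_i = ½ΣIω² = 2577 J; KE_f = ½(2.750)(33.22)² = 1518 J.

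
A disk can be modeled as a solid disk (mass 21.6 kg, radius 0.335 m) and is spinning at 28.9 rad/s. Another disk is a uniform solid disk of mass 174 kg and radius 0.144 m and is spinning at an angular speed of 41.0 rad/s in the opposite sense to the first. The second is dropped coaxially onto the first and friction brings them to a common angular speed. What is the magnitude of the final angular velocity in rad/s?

The coupling torques are internal; angular momentum about the shared axis is conserved.
Moments of inertia: I_A = ½(21.6)(0.335)² = 1.212 kg·m²; I_B = ½(174)(0.144)² = 1.804 kg·m².
Taking A's sense as positive: L = (1.212)(28.9) − (1.804)(41.0) = -38.94 kg·m²·rad/s.
Combined I = 1.212 + 1.804 = 3.016 kg·m².
ω_f = L / I = -38.94 / 3.016 = -12.91 rad/s.

|ω_f| ≈ 12.9 rad/s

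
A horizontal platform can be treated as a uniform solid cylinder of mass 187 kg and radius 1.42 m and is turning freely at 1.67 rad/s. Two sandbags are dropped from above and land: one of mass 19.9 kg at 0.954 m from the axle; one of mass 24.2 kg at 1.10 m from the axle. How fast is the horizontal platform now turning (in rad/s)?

ω_f ≈ 1.33 rad/s

No external torque acts about the axle; L_before = L_after.
I_p = ½(187)(1.42)² = 188.5 kg·m².
Added inertia Σmr² = (19.9)(0.954)² + (24.2)(1.10)² = 47.39 kg·m²; I_f = 188.5 + 47.39 = 235.9 kg·m².
ω_f = I_p ω_i / I_f = (188.5)(1.67) / 235.9 = 1.335 rad/s.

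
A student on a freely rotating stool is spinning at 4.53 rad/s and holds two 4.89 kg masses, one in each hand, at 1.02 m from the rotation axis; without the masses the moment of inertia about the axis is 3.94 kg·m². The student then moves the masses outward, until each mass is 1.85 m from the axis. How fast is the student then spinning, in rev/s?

ω₂ ≈ 0.272 rev/s

Angular momentum about the spin axis is conserved since the torque about it is zero.
I₁ = 3.94 + 2(4.89)(1.02)² = 14.12 kg·m²; I₂ = 3.94 + 2(4.89)(1.85)² = 37.41 kg·m².
ω₂ = I₁ω₁ / I₂ = (14.12)(4.53 rad/s) / (37.41) = 1.709 rad/s = 0.2720 rev/s.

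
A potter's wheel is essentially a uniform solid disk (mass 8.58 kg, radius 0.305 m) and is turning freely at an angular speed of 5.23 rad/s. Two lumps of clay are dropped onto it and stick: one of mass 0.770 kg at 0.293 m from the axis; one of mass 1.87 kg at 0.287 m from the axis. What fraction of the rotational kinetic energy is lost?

fraction ≈ 0.356

No external torque acts about the axis; L_before = L_after.
I_p = ½(8.58)(0.305)² = 0.3991 kg·m².
Added inertia Σmr² = (0.770)(0.293)² + (1.87)(0.287)² = 0.2201 kg·m²; I_f = 0.3991 + 0.2201 = 0.6192 kg·m².
ω_f = I_p ω_i / I_f = (0.3991)(5.23) / 0.6192 = 3.371 rad/s.
KE_i = ½(0.3991)(5.230 rad/s)² = 5.458 J; KE_f = ½(0.6192)(3.371)² = 3.518 J.
Fraction lost = 0.3555.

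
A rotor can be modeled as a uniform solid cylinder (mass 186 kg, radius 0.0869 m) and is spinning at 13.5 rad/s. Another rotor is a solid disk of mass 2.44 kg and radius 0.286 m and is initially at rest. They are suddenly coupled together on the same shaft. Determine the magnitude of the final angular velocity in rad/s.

No external torque acts about the common axis, so total angular momentum is conserved.
Moments of inertia: I_A = ½(186)(0.0869)² = 0.7023 kg·m²; I_B = ½(2.44)(0.286)² = 0.09979 kg·m².
Taking A's sense as positive: L = (0.7023)(13.5) = 9.481 kg·m²·rad/s.
Combined I = 0.7023 + 0.09979 = 0.8021 kg·m².
ω_f = L / I = 9.481 / 0.8021 = 11.82 rad/s.

|ω_f| ≈ 11.8 rad/s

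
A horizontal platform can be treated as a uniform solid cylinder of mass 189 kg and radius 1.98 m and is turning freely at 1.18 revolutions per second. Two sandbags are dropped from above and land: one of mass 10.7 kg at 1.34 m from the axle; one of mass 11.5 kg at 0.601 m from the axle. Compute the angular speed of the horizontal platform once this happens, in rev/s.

ω_f ≈ 1.11 rev/s

No external torque acts about the axle; L_before = L_after.
I_p = ½(189)(1.98)² = 370.5 kg·m².
Added inertia Σmr² = (10.7)(1.34)² + (11.5)(0.601)² = 23.37 kg·m²; I_f = 370.5 + 23.37 = 393.8 kg·m².
ω_f = I_p ω_i / I_f = (370.5)(1.18) / 393.8 = 1.110 rev/s.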